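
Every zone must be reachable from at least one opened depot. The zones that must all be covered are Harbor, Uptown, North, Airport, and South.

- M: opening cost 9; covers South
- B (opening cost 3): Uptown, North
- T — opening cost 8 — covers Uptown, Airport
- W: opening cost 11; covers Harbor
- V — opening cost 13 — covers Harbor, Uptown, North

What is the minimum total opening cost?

The greedy cost-per-new-zone heuristic would pick B, T, M, and W for 31, but a cheaper cover exists.
Choose M, T, and V: together they cover Harbor, Uptown, North, Airport, South — every zone.
Total opening cost: 9 + 8 + 13 = 30.
No cover costs less than 30.

30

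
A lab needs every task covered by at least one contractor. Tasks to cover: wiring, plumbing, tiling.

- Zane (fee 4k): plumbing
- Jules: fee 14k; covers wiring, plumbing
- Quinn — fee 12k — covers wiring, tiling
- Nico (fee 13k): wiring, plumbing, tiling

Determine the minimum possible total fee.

13

The greedy cost-per-new-task heuristic would pick Zane and Quinn for 16, but a cheaper cover exists.
Nico alone covers wiring, plumbing, tiling — every task.
Total fee: 13.
No cover costs less than 13.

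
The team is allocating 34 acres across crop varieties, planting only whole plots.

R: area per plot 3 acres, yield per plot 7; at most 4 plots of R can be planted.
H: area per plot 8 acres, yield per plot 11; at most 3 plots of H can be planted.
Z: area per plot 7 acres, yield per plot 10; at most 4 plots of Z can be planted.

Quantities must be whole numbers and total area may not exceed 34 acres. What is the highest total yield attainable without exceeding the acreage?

This is a bounded integer knapsack.
4×R, 1×H, and 2×Z: area 34 ≤ 34, yield 4·7 + 1·11 + 2·10 = 59.
4×R and 3×Z: area 33 ≤ 34, yield 4·7 + 3·10 = 58.
Best is 59.

59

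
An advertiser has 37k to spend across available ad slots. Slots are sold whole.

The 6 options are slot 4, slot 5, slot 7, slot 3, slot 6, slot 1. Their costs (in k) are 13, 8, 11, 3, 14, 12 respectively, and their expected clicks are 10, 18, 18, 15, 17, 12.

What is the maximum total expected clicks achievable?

Allowing fractional choices, the relaxed optimum would be about 69.0, but ad slots are indivisible.
slot 5 + slot 7 + slot 3 + slot 1: cost 8 + 11 + 3 + 12 = 34 ≤ 37, expected clicks 18 + 18 + 15 + 12 = 63.
slot 5 + slot 3 + slot 6 + slot 1: cost 8 + 3 + 14 + 12 = 37 ≤ 37, expected clicks 18 + 15 + 17 + 12 = 62.
slot 5 + slot 7 + slot 3 + slot 6: cost 8 + 11 + 3 + 14 = 36 ≤ 37, expected clicks 18 + 18 + 15 + 17 = 68.
Best is slot 5, slot 7, slot 3, and slot 6 with total expected clicks 68.

68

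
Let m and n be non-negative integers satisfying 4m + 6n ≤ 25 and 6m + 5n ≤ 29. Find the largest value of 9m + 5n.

Relaxing integrality, the LP optimum is 43.50 at (m,n) = (4.83, 0), which is not an integer point.
(m,n)=(4,1): 4·4+6·1=22≤25, 6·4+5·1=29≤29, objective 41.
(m,n)=(3,2): 4·3+6·2=24≤25, 6·3+5·2=28≤29, objective 37.
Maximum is 41 at (m,n)=(4,1).

41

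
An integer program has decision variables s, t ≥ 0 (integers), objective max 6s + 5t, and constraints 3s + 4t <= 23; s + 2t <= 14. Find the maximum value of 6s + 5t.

The continuous relaxation peaks at (7.67, 0) with value 46.00; rounding to a feasible lattice point costs some objective.
(s,t)=(7,0): 3·7+4·0=21≤23, 1·7+2·0=7≤14, objective 42.
(s,t)=(6,1): 3·6+4·1=22≤23, 1·6+2·1=8≤14, objective 41.
The best lattice point is (7,0), giving 42.

42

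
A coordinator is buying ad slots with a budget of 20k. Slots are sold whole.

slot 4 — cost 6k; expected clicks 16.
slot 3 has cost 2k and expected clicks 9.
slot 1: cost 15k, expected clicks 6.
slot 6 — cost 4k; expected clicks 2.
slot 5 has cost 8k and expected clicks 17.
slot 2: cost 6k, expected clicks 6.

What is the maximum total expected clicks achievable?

44

slot 4 + slot 3 + slot 6 + slot 5: cost 6 + 2 + 4 + 8 = 20 ≤ 20, expected clicks 16 + 9 + 2 + 17 = 44.
slot 4 + slot 3 + slot 5: cost 6 + 2 + 8 = 16 ≤ 20, expected clicks 16 + 9 + 17 = 42.
Best is slot 4, slot 3, slot 6, and slot 5 with total expected clicks 44.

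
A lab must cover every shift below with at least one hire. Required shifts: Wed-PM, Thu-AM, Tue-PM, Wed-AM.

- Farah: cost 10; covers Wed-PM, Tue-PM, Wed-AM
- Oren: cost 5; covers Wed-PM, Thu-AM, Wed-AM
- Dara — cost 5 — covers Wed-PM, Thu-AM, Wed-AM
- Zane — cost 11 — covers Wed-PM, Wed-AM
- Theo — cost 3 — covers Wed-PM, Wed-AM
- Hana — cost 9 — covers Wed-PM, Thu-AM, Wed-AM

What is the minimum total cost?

The greedy cost-per-new-shift heuristic would pick Theo, Oren, and Farah for 18, but a cheaper cover exists.
Choose Farah and Oren: together they cover Wed-PM, Thu-AM, Tue-PM, Wed-AM — every shift.
Total cost: 10 + 5 = 15.
No cover costs less than 15.

15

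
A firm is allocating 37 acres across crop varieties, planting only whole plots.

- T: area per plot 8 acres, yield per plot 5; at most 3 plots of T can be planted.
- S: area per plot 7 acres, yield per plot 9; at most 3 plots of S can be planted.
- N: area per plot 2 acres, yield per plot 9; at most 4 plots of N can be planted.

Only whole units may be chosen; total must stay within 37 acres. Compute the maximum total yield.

This is a bounded integer knapsack.
N has the best ratio (9/2); taking only N gives at most 4×9 = 36 (stopped by the supply cap of 4).
Mixing does better — 1×T, 3×S, and 4×N: area 37 ≤ 37, yield 1·5 + 3·9 + 4·9 = 68.

68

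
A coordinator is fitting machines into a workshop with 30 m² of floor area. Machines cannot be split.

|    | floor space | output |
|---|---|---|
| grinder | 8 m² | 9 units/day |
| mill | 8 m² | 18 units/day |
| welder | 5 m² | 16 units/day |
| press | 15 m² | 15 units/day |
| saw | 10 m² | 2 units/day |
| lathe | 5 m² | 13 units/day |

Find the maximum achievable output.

Take grinder, mill, welder, and lathe: floor space 8 + 8 + 5 + 5 = 26 ≤ 30, output 9 + 18 + 16 + 13 = 56.
No other feasible combination does better.

56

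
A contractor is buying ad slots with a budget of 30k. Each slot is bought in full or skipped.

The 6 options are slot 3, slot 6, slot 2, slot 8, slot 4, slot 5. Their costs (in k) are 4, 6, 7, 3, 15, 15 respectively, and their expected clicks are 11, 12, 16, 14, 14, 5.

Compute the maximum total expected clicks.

55

Take slot 3, slot 2, slot 8, and slot 4: cost 4 + 7 + 3 + 15 = 29 ≤ 30, expected clicks 11 + 16 + 14 + 14 = 55.
No other feasible combination does better.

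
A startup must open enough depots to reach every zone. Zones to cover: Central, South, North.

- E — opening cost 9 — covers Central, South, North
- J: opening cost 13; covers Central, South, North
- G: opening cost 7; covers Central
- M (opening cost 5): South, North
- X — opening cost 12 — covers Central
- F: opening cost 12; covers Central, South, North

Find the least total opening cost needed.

E alone covers Central, South, North — every zone.
Total opening cost: 9.

9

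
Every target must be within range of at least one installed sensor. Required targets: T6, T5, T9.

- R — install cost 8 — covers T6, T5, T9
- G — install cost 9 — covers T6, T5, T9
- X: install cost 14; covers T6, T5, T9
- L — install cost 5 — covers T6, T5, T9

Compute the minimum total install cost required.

5

This is an integer covering problem.
L alone covers T6, T5, T9 — every target.
Total install cost: 5.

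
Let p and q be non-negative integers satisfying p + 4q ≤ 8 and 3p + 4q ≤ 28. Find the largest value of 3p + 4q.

24

(p,q)=(8,0): 1·8+4·0=8≤8, 3·8+4·0=24≤28, objective 24.
(p,q)=(7,0): 1·7+4·0=7≤8, 3·7+4·0=21≤28, objective 21.
Maximum is 24 at (p,q)=(8,0).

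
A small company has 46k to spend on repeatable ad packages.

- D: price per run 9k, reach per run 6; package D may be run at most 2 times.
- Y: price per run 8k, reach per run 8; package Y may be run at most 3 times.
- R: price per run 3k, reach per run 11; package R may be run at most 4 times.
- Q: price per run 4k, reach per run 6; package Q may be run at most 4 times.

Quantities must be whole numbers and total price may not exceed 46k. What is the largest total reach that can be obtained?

84

1×D, 1×Y, 4×R, and 4×Q: price 45 ≤ 46, reach 1·6 + 1·8 + 4·11 + 4·6 = 82.
2×Y, 4×R, and 4×Q: price 44 ≤ 46, reach 2·8 + 4·11 + 4·6 = 84.
Best is 84.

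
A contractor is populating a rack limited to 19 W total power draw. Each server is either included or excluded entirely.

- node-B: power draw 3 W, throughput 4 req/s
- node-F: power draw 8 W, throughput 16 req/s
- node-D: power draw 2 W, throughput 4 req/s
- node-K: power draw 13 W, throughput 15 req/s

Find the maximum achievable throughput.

24

Treat it as a binary knapsack problem.
Allowing fractional choices, the relaxed optimum would be about 30.9, but servers are indivisible.
node-F + node-D: power draw 8 + 2 = 10 ≤ 19, throughput 16 + 4 = 20.
node-B + node-D + node-K: power draw 3 + 2 + 13 = 18 ≤ 19, throughput 4 + 4 + 15 = 23.
node-B + node-F + node-D: power draw 3 + 8 + 2 = 13 ≤ 19, throughput 4 + 16 + 4 = 24.
Best is node-B, node-F, and node-D with total throughput 24.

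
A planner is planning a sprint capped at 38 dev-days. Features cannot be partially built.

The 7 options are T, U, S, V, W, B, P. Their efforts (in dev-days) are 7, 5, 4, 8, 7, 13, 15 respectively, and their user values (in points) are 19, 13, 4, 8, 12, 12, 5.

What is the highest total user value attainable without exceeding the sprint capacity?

60

Allowing fractional choices, the relaxed optimum would be about 62.5, but features are indivisible.
T + U + W + B: effort 7 + 5 + 7 + 13 = 32 ≤ 38, user value 19 + 13 + 12 + 12 = 56.
T + U + S + V + W: effort 7 + 5 + 4 + 8 + 7 = 31 ≤ 38, user value 19 + 13 + 4 + 8 + 12 = 56.
T + U + S + W + B: effort 7 + 5 + 4 + 7 + 13 = 36 ≤ 38, user value 19 + 13 + 4 + 12 + 12 = 60.
Best is T, U, S, W, and B with total user value 60.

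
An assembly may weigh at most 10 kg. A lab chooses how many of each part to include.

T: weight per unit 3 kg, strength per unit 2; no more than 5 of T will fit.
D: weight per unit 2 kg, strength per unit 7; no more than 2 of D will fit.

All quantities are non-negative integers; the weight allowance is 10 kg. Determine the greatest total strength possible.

18

1×T and 2×D: weight 7 ≤ 10, strength 1·2 + 2·7 = 16.
2×T and 2×D: weight 10 ≤ 10, strength 2·2 + 2·7 = 18.
Best is 18.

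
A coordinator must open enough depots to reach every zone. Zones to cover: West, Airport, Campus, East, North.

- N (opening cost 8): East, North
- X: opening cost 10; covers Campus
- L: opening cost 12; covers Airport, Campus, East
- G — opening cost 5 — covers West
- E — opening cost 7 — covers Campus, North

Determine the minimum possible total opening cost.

Choose L, G, and E: together they cover West, Airport, Campus, East, North — every zone.
Total opening cost: 12 + 5 + 7 = 24.
No cover costs less than 24.

24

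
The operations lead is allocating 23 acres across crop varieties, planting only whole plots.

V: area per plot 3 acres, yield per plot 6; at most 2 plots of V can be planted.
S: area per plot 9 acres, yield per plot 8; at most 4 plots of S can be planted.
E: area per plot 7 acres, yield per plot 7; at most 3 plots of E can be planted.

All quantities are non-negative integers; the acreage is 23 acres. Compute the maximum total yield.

27

V has the best ratio (6/3); taking only V gives at most 2×6 = 12 (stopped by the supply cap of 2).
Mixing does better — 2×V, 1×S, and 1×E: area 22 ≤ 23, yield 2·6 + 1·8 + 1·7 = 27.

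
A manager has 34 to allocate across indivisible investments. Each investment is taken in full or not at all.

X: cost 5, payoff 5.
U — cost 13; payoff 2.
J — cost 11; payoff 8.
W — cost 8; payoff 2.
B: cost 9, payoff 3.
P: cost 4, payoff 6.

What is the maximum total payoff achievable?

Allowing fractional choices, the relaxed optimum would be about 23.2, but investments are indivisible.
X + U + J + P: cost 5 + 13 + 11 + 4 = 33 ≤ 34, payoff 5 + 2 + 8 + 6 = 21.
X + J + W + P: cost 5 + 11 + 8 + 4 = 28 ≤ 34, payoff 5 + 8 + 2 + 6 = 21.
X + J + B + P: cost 5 + 11 + 9 + 4 = 29 ≤ 34, payoff 5 + 8 + 3 + 6 = 22.
Best is X, J, B, and P with total payoff 22.

22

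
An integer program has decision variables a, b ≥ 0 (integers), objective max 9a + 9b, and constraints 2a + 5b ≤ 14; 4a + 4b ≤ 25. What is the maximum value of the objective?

54

(a,b)=(6,0): 2·6+5·0=12≤14, 4·6+4·0=24≤25, objective 54.
(a,b)=(5,0): 2·5+5·0=10≤14, 4·5+4·0=20≤25, objective 45.
Maximum is 54 at (a,b)=(6,0).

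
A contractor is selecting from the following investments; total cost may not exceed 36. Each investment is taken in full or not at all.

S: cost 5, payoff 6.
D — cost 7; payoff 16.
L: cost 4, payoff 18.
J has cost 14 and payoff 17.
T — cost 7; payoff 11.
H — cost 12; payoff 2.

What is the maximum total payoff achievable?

This is a 0-1 knapsack instance.
Allowing fractional choices, the relaxed optimum would be about 66.8, but investments are indivisible.
D + L + J + T: cost 7 + 4 + 14 + 7 = 32 ≤ 36, payoff 16 + 18 + 17 + 11 = 62.
S + D + L + J: cost 5 + 7 + 4 + 14 = 30 ≤ 36, payoff 6 + 16 + 18 + 17 = 57.
Best is D, L, J, and T with total payoff 62.

62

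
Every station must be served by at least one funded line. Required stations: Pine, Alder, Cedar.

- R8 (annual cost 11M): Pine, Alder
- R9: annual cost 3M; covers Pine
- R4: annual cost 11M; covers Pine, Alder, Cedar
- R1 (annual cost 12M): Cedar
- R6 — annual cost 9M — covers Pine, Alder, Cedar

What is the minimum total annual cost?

9

This is a weighted set-cover instance.
The greedy cost-per-new-station heuristic would pick R9 and R6 for 12, but a cheaper cover exists.
R6 alone covers Pine, Alder, Cedar — every station.
Total annual cost: 9.
No cover costs less than 9.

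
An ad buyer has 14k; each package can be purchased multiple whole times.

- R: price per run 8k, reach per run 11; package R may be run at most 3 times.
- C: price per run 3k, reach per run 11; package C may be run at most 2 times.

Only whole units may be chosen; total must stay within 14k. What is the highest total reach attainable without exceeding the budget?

33

C has the best ratio (11/3); taking only C gives at most 2×11 = 22 (stopped by the supply cap of 2).
Mixing does better — 1×R and 2×C: price 14 ≤ 14, reach 1·11 + 2·11 = 33.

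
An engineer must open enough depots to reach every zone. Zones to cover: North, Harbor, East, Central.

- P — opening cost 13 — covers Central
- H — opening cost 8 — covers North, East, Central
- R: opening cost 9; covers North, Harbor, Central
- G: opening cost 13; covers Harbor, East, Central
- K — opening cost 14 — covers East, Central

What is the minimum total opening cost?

This is a weighted set-cover instance.
Choose H and R: together they cover North, Harbor, East, Central — every zone.
Total opening cost: 8 + 9 = 17.
No cover costs less than 17.

17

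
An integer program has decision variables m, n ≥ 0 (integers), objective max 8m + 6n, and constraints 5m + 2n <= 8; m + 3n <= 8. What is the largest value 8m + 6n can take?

Relaxing integrality, the LP optimum is 19.69 at (m,n) = (0.615, 2.46), which is not an integer point.
(m,n)=(1,1): 5·1+2·1=7≤8, 1·1+3·1=4≤8, objective 14.
(m,n)=(0,2): 5·0+2·2=4≤8, 1·0+3·2=6≤8, objective 12.
(m,n)=(1,0): 5·1+2·0=5≤8, 1·1+3·0=1≤8, objective 8.
No feasible integer point exceeds 14.

14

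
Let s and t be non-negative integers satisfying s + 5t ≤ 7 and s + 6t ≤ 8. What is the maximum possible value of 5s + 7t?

35

(s,t)=(7,0): 1·7+5·0=7≤7, 1·7+6·0=7≤8, objective 35.
(s,t)=(6,0): 1·6+5·0=6≤7, 1·6+6·0=6≤8, objective 30.
No feasible integer point exceeds 35.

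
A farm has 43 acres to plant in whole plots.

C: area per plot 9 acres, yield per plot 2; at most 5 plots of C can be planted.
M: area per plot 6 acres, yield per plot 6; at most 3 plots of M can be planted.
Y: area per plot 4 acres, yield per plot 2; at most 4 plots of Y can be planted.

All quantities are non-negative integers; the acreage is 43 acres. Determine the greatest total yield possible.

M has the best ratio (6/6); taking only M gives at most 3×6 = 18 (stopped by the supply cap of 3).
Mixing does better — 1×C, 3×M, and 4×Y: area 43 ≤ 43, yield 1·2 + 3·6 + 4·2 = 28.

28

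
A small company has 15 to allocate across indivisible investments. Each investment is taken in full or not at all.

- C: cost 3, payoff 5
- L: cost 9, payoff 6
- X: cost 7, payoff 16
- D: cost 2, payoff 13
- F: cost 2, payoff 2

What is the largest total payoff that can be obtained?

Treat it as a binary knapsack problem.
Take C, X, D, and F: cost 3 + 7 + 2 + 2 = 14 ≤ 15, payoff 5 + 16 + 13 + 2 = 36.
No other feasible combination does better.

36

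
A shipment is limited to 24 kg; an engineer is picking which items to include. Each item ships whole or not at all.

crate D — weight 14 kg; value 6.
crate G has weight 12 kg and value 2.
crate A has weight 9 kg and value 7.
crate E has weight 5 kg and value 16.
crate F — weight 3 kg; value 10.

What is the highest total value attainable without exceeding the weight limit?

Allowing fractional choices, the relaxed optimum would be about 36.0, but items are indivisible.
crate D + crate E + crate F: weight 14 + 5 + 3 = 22 ≤ 24, value 6 + 16 + 10 = 32.
crate A + crate E + crate F: weight 9 + 5 + 3 = 17 ≤ 24, value 7 + 16 + 10 = 33.
Best is crate A, crate E, and crate F with total value 33.

33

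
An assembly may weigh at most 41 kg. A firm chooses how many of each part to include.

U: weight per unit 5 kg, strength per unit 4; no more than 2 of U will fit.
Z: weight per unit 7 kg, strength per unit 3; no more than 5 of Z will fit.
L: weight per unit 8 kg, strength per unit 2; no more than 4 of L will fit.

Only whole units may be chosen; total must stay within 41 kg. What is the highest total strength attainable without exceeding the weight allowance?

20

This is a bounded integer knapsack.
U has the best ratio (4/5); taking only U gives at most 2×4 = 8 (stopped by the supply cap of 2).
Mixing does better — 2×U and 4×Z: weight 38 ≤ 41, strength 2·4 + 4·3 = 20.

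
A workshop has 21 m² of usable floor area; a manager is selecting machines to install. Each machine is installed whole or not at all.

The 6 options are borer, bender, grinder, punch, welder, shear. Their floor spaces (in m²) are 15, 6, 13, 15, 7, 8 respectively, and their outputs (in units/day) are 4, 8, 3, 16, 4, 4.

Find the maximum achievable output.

This is a 0-1 knapsack instance.
bender + welder + shear: floor space 6 + 7 + 8 = 21 ≤ 21, output 8 + 4 + 4 = 16.
bender + punch: floor space 6 + 15 = 21 ≤ 21, output 8 + 16 = 24.
punch: floor space 15 ≤ 21, output 16.
Best is bender and punch with total output 24.

24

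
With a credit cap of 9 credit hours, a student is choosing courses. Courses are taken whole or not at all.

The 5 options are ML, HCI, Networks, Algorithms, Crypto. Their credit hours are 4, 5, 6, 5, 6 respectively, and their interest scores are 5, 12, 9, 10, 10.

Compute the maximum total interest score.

Allowing fractional choices, the relaxed optimum would be about 20.0, but courses are indivisible.
ML + HCI: credit hours 4 + 5 = 9 ≤ 9, interest score 5 + 12 = 17.
ML + Algorithms: credit hours 4 + 5 = 9 ≤ 9, interest score 5 + 10 = 15.
HCI: credit hours 5 ≤ 9, interest score 12.
Best is ML and HCI with total interest score 17.

17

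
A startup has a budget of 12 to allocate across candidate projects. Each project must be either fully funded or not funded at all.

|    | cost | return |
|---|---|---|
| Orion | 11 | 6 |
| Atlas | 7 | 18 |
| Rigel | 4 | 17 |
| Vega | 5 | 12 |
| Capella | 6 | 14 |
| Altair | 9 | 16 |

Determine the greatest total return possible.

This is an integer program with binary decision variables.
Atlas + Rigel: cost 7 + 4 = 11 ≤ 12, return 18 + 17 = 35.
Rigel + Capella: cost 4 + 6 = 10 ≤ 12, return 17 + 14 = 31.
Atlas + Vega: cost 7 + 5 = 12 ≤ 12, return 18 + 12 = 30.
Best is Atlas and Rigel with total return 35.

35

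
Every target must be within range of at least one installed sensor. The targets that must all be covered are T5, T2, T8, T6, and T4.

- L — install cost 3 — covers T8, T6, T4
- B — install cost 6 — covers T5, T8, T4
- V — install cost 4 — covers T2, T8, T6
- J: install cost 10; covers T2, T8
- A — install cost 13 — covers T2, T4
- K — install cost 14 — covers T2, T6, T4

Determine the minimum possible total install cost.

Choose B and V: together they cover T5, T2, T8, T6, T4 — every target.
Total install cost: 6 + 4 = 10.

10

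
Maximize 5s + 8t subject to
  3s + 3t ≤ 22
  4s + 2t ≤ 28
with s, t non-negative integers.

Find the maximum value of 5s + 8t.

(s,t)=(0,7) is feasible, giving 56.
(s,t)=(1,6) is feasible, giving 53.
(s,t)=(0,6) is feasible, giving 48.
No feasible integer point exceeds 56.

56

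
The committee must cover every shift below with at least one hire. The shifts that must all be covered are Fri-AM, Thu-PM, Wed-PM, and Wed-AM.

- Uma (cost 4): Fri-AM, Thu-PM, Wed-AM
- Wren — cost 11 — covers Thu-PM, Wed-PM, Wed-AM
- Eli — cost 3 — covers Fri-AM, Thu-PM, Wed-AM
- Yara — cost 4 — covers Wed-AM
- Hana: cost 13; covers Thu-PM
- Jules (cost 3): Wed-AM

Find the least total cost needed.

Choose Wren and Eli: together they cover Fri-AM, Thu-PM, Wed-PM, Wed-AM — every shift.
Total cost: 11 + 3 = 14.
No cover costs less than 14.

14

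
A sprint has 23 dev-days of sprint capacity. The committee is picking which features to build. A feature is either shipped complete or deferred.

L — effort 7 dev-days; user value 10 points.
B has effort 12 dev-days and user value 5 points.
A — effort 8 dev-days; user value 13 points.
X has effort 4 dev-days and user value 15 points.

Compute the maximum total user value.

This is a 0-1 knapsack instance.
Allowing fractional choices, the relaxed optimum would be about 39.7, but features are indivisible.
L + A + X: effort 7 + 8 + 4 = 19 ≤ 23, user value 10 + 13 + 15 = 38.
L + B + X: effort 7 + 12 + 4 = 23 ≤ 23, user value 10 + 5 + 15 = 30.
A + X: effort 8 + 4 = 12 ≤ 23, user value 13 + 15 = 28.
Best is L, A, and X with total user value 38.

38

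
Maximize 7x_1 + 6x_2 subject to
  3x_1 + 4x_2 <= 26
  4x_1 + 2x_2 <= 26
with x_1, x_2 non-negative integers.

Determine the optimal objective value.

Relaxing integrality, the LP optimum is 52.00 at (x_1,x_2) = (5.2, 2.6), which is not an integer point.
(x_1,x_2)=(6,1): 3·6+4·1=22≤26, 4·6+2·1=26≤26, objective 48.
(x_1,x_2)=(5,2): 3·5+4·2=23≤26, 4·5+2·2=24≤26, objective 47.
(x_1,x_2)=(4,3): 3·4+4·3=24≤26, 4·4+2·3=22≤26, objective 46.
Maximum is 48 at (x_1,x_2)=(6,1).

48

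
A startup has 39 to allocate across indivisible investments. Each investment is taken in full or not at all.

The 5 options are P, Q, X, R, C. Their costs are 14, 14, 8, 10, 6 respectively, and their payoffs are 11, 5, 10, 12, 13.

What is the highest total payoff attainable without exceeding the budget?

46

Take P, X, R, and C: cost 14 + 8 + 10 + 6 = 38 ≤ 39, payoff 11 + 10 + 12 + 13 = 46.
No other feasible combination does better.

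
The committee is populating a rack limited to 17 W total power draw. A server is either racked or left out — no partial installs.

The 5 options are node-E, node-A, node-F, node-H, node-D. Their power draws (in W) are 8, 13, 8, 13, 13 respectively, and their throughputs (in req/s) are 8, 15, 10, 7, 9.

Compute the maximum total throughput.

Allowing fractional choices, the relaxed optimum would be about 20.4, but servers are indivisible.
node-E + node-F: power draw 8 + 8 = 16 ≤ 17, throughput 8 + 10 = 18.
node-F: power draw 8 ≤ 17, throughput 10.
node-A: power draw 13 ≤ 17, throughput 15.
Best is node-E and node-F with total throughput 18.

18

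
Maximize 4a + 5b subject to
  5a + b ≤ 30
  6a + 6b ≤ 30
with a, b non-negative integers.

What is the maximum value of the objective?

(a,b)=(0,5): 5·0+1·5=5≤30, 6·0+6·5=30≤30, objective 25.
(a,b)=(1,4): 5·1+1·4=9≤30, 6·1+6·4=30≤30, objective 24.
(a,b)=(0,4): 5·0+1·4=4≤30, 6·0+6·4=24≤30, objective 20.
No feasible integer point exceeds 25.

25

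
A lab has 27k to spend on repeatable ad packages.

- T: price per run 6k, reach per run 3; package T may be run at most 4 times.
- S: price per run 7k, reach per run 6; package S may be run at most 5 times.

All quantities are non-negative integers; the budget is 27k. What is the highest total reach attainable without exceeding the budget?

This is a bounded integer knapsack.
S has the best ratio (6/7); taking only S gives at most 3×6 = 18 (stopped by the price limit).
Mixing does better — 1×T and 3×S: price 27 ≤ 27, reach 1·3 + 3·6 = 21.

21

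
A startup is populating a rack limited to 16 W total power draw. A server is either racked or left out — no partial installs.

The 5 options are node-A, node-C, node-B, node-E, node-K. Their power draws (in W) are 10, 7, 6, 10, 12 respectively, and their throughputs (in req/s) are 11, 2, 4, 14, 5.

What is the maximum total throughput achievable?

18

This is an integer program with binary decision variables.
Allowing fractional choices, the relaxed optimum would be about 20.6, but servers are indivisible.
node-B + node-E: power draw 6 + 10 = 16 ≤ 16, throughput 4 + 14 = 18.
node-E: power draw 10 ≤ 16, throughput 14.
node-A + node-B: power draw 10 + 6 = 16 ≤ 16, throughput 11 + 4 = 15.
Best is node-B and node-E with total throughput 18.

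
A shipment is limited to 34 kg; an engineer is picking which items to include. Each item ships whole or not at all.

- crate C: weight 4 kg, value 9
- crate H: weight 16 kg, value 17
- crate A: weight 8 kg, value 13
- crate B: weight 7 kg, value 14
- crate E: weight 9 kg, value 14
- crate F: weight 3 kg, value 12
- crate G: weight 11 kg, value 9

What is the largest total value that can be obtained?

crate C + crate A + crate B + crate F + crate G: weight 4 + 8 + 7 + 3 + 11 = 33 ≤ 34, value 9 + 13 + 14 + 12 + 9 = 57.
crate C + crate B + crate E + crate F + crate G: weight 4 + 7 + 9 + 3 + 11 = 34 ≤ 34, value 9 + 14 + 14 + 12 + 9 = 58.
crate C + crate A + crate B + crate E + crate F: weight 4 + 8 + 7 + 9 + 3 = 31 ≤ 34, value 9 + 13 + 14 + 14 + 12 = 62.
Best is crate C, crate A, crate B, crate E, and crate F with total value 62.

62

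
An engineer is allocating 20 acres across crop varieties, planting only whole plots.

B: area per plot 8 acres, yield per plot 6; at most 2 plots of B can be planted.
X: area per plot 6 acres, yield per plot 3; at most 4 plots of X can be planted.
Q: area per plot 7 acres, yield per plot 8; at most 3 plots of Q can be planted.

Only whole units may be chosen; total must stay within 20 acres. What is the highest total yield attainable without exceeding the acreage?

19

This is a bounded integer knapsack.
Take 1×X and 2×Q: area 20 ≤ 20, yield 1·3 + 2·8 = 19.
No other integer combination yields more.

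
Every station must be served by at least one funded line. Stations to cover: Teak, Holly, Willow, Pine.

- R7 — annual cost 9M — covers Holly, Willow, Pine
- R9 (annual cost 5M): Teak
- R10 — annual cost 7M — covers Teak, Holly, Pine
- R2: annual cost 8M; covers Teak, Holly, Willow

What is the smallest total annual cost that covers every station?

14

Choose R7 and R9: together they cover Teak, Holly, Willow, Pine — every station.
Total annual cost: 9 + 5 = 14.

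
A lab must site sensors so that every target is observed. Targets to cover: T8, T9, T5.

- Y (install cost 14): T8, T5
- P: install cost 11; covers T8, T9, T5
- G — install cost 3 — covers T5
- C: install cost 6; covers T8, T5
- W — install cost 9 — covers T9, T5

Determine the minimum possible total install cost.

11

The greedy cost-per-new-target heuristic would pick G and P for 14, but a cheaper cover exists.
P alone covers T8, T9, T5 — every target.
Total install cost: 11.
No cover costs less than 11.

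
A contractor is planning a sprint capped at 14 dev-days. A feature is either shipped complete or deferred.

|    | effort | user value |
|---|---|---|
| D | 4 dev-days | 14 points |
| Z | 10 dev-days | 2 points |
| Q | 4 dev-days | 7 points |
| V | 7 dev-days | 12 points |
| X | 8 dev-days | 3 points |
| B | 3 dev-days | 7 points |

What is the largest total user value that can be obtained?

Treat it as a binary knapsack problem.
Take D, V, and B: effort 4 + 7 + 3 = 14 ≤ 14, user value 14 + 12 + 7 = 33.
No other feasible combination does better.

33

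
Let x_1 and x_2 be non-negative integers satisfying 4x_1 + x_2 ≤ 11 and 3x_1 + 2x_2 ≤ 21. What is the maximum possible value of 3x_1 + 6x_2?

60

Relaxing integrality, the LP optimum is 63.00 at (x_1,x_2) = (0, 10.5), which is not an integer point.
(x_1,x_2)=(0,10): 4·0+1·10=10≤11, 3·0+2·10=20≤21, objective 60.
(x_1,x_2)=(0,9): 4·0+1·9=9≤11, 3·0+2·9=18≤21, objective 54.
The best lattice point is (0,10), giving 60.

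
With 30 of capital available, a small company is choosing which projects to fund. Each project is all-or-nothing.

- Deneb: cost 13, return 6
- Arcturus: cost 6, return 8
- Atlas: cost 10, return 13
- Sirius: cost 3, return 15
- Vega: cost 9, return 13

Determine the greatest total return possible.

Arcturus + Atlas + Sirius + Vega: cost 6 + 10 + 3 + 9 = 28 ≤ 30, return 8 + 13 + 15 + 13 = 49.
Arcturus + Sirius + Vega: cost 6 + 3 + 9 = 18 ≤ 30, return 8 + 15 + 13 = 36.
Atlas + Sirius + Vega: cost 10 + 3 + 9 = 22 ≤ 30, return 13 + 15 + 13 = 41.
Best is Arcturus, Atlas, Sirius, and Vega with total return 49.

49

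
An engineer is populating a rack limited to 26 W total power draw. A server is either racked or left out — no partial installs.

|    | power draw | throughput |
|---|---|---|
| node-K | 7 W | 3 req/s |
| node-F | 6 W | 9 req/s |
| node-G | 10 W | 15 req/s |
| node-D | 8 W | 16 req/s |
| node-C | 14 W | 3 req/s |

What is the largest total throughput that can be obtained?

Take node-F, node-G, and node-D: power draw 6 + 10 + 8 = 24 ≤ 26, throughput 9 + 15 + 16 = 40.
No other feasible combination does better.

40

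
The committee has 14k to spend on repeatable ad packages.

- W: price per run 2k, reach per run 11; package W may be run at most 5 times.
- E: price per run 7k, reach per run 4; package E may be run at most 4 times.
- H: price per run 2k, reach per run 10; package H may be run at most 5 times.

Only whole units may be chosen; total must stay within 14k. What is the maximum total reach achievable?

5×W and 2×H: price 14 ≤ 14, reach 5·11 + 2·10 = 75.
4×W and 3×H: price 14 ≤ 14, reach 4·11 + 3·10 = 74.
Best is 75.

75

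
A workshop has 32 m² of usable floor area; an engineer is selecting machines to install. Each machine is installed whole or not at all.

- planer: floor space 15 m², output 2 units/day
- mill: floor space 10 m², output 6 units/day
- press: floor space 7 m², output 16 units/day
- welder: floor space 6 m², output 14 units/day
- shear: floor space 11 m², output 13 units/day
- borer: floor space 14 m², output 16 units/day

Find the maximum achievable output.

46

Treat it as a binary knapsack problem.
Take press, welder, and borer: floor space 7 + 6 + 14 = 27 ≤ 32, output 16 + 14 + 16 = 46.
No other feasible combination does better.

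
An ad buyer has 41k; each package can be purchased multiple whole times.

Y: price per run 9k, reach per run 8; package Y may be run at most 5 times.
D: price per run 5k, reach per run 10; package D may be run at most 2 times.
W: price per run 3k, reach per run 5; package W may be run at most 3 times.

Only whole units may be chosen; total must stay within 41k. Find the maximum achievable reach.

2×Y, 2×D, and 3×W: price 37 ≤ 41, reach 2·8 + 2·10 + 3·5 = 51.
3×Y, 1×D, and 3×W: price 41 ≤ 41, reach 3·8 + 1·10 + 3·5 = 49.
Best is 51.

51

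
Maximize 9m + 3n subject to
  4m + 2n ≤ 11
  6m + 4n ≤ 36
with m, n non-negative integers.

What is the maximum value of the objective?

Relaxing integrality, the LP optimum is 24.75 at (m,n) = (2.75, 0), which is not an integer point.
(m,n)=(2,1): 4·2+2·1=10≤11, 6·2+4·1=16≤36, objective 21.
(m,n)=(2,0): 4·2+2·0=8≤11, 6·2+4·0=12≤36, objective 18.
(m,n)=(1,2): 4·1+2·2=8≤11, 6·1+4·2=14≤36, objective 15.
(m,n)=(1,1): 4·1+2·1=6≤11, 6·1+4·1=10≤36, objective 12.
The best lattice point is (2,1), giving 21.

21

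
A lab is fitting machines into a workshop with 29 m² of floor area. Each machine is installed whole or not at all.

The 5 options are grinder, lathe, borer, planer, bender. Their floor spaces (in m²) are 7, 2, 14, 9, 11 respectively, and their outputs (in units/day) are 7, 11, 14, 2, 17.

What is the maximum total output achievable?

Take lathe, borer, and bender: floor space 2 + 14 + 11 = 27 ≤ 29, output 11 + 14 + 17 = 42.
No other feasible combination does better.

42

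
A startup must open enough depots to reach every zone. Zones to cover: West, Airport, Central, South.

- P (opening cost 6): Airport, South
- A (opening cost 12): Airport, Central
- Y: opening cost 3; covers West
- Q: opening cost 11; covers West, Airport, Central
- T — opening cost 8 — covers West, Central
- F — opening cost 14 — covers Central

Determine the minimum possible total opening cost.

The greedy cost-per-new-zone heuristic would pick P, Y, and T for 17, but a cheaper cover exists.
Choose P and T: together they cover West, Airport, Central, South — every zone.
Total opening cost: 6 + 8 = 14.
No cover costs less than 14.

14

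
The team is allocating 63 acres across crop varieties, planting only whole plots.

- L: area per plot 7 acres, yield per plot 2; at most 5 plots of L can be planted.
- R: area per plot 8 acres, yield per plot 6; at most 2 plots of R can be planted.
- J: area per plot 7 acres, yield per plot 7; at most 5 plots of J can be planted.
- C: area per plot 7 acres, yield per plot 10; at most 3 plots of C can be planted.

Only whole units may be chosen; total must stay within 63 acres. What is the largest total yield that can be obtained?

67

C has the best ratio (10/7); taking only C gives at most 3×10 = 30 (stopped by the supply cap of 3).
Mixing does better — 1×L, 5×J, and 3×C: area 63 ≤ 63, yield 1·2 + 5·7 + 3·10 = 67.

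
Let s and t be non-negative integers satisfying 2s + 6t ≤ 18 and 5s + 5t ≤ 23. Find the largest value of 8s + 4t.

Relaxing integrality, the LP optimum is 36.80 at (s,t) = (4.6, 0), which is not an integer point.
(s,t)=(4,0): 2·4+6·0=8≤18, 5·4+5·0=20≤23, objective 32.
(s,t)=(3,1): 2·3+6·1=12≤18, 5·3+5·1=20≤23, objective 28.
The best lattice point is (4,0), giving 32.

32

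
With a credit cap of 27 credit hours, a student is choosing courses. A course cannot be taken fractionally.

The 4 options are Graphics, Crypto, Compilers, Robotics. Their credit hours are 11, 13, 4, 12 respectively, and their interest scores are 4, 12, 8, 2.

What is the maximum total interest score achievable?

Take Crypto and Compilers: credit hours 13 + 4 = 17 ≤ 27, interest score 12 + 8 = 20.
No other feasible combination does better.

20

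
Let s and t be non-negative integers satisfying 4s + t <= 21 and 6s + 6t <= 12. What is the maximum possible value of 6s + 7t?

(s,t)=(0,2): 4·0+1·2=2≤21, 6·0+6·2=12≤12, objective 14.
(s,t)=(1,1): 4·1+1·1=5≤21, 6·1+6·1=12≤12, objective 13.
(s,t)=(0,1): 4·0+1·1=1≤21, 6·0+6·1=6≤12, objective 7.
No feasible integer point exceeds 14.

14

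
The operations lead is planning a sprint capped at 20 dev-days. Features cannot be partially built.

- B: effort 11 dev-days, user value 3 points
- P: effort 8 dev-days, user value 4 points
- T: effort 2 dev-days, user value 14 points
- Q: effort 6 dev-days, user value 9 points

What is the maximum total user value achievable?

This is a 0-1 knapsack instance.
T + Q: effort 2 + 6 = 8 ≤ 20, user value 14 + 9 = 23.
P + T + Q: effort 8 + 2 + 6 = 16 ≤ 20, user value 4 + 14 + 9 = 27.
B + T + Q: effort 11 + 2 + 6 = 19 ≤ 20, user value 3 + 14 + 9 = 26.
Best is P, T, and Q with total user value 27.

27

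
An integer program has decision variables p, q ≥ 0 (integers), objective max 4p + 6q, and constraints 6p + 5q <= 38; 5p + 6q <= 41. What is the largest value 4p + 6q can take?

40

Relaxing integrality, the LP optimum is 41.00 at (p,q) = (0, 6.83), which is not an integer point.
(p,q)=(1,6): 6·1+5·6=36≤38, 5·1+6·6=41≤41, objective 40.
(p,q)=(2,5): 6·2+5·5=37≤38, 5·2+6·5=40≤41, objective 38.
(p,q)=(0,6): 6·0+5·6=30≤38, 5·0+6·6=36≤41, objective 36.
Maximum is 40 at (p,q)=(1,6).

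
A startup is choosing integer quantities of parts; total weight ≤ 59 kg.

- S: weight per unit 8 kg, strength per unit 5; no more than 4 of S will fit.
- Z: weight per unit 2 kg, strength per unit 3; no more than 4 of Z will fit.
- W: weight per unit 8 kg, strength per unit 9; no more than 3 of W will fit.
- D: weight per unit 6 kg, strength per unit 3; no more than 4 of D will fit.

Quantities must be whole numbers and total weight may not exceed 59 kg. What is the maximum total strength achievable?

This is a bounded integer knapsack.
1×S, 4×Z, 3×W, and 3×D: weight 58 ≤ 59, strength 1·5 + 4·3 + 3·9 + 3·3 = 53.
3×S, 4×Z, and 3×W: weight 56 ≤ 59, strength 3·5 + 4·3 + 3·9 = 54.
Best is 54.

54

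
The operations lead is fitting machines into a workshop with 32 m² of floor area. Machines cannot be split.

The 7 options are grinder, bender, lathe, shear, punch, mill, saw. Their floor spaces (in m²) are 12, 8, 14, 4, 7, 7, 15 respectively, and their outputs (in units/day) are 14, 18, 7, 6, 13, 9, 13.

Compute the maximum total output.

bender + shear + punch + mill: floor space 8 + 4 + 7 + 7 = 26 ≤ 32, output 18 + 6 + 13 + 9 = 46.
grinder + bender + shear + mill: floor space 12 + 8 + 4 + 7 = 31 ≤ 32, output 14 + 18 + 6 + 9 = 47.
grinder + bender + shear + punch: floor space 12 + 8 + 4 + 7 = 31 ≤ 32, output 14 + 18 + 6 + 13 = 51.
Best is grinder, bender, shear, and punch with total output 51.

51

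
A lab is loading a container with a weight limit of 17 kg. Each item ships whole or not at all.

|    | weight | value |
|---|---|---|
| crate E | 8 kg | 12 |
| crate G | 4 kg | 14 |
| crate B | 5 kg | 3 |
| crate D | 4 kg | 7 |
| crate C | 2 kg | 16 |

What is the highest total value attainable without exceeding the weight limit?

42

Allowing fractional choices, the relaxed optimum would be about 47.5, but items are indivisible.
crate G + crate D + crate C: weight 4 + 4 + 2 = 10 ≤ 17, value 14 + 7 + 16 = 37.
crate G + crate B + crate D + crate C: weight 4 + 5 + 4 + 2 = 15 ≤ 17, value 14 + 3 + 7 + 16 = 40.
crate E + crate G + crate C: weight 8 + 4 + 2 = 14 ≤ 17, value 12 + 14 + 16 = 42.
Best is crate E, crate G, and crate C with total value 42.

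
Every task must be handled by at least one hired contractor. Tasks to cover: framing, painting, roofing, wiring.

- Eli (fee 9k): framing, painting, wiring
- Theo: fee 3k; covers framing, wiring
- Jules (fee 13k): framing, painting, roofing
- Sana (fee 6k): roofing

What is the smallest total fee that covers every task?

15

The greedy cost-per-new-task heuristic would pick Theo, Sana, and Eli for 18, but a cheaper cover exists.
Choose Eli and Sana: together they cover framing, painting, roofing, wiring — every task.
Total fee: 9 + 6 = 15.
No cover costs less than 15.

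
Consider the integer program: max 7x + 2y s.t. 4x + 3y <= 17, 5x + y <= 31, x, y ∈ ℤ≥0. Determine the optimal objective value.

(x,y)=(4,0) is feasible, giving 28.
(x,y)=(3,1) is feasible, giving 23.
(x,y)=(3,0) is feasible, giving 21.
Maximum is 28 at (x,y)=(4,0).

28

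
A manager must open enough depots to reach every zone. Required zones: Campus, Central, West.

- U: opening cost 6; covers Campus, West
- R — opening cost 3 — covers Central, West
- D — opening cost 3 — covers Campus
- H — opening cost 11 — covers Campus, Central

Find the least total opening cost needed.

Choose R and D: together they cover Campus, Central, West — every zone.
Total opening cost: 3 + 3 = 6.
No cover costs less than 6.

6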